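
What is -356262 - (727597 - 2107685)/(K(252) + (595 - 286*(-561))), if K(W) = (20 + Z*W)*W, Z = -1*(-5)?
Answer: -172287279374/483601 ≈ -3.5626e+5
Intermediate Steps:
Z = 5
K(W) = W*(20 + 5*W) (K(W) = (20 + 5*W)*W = W*(20 + 5*W))
-356262 - (727597 - 2107685)/(K(252) + (595 - 286*(-561))) = -356262 - (727597 - 2107685)/(5*252*(4 + 252) + (595 - 286*(-561))) = -356262 - (-1380088)/(5*252*256 + (595 + 160446)) = -356262 - (-1380088)/(322560 + 161041) = -356262 - (-1380088)/483601 = -356262 - 1*(-1380088/483601) = -356262 + 1380088/483601 = -172287279374/483601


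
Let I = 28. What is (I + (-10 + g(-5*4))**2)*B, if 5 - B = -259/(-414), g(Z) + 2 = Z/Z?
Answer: 269839/414 ≈ 651.79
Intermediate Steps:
g(Z) = -1 (g(Z) = -2 + Z/Z = -2 + 1 = -1)
B = 1811/414 (B = 5 - (-259)/(-414) = 5 - (-259)*(-1)/414 = 5 - 1*259/414 = 5 - 259/414 = 1811/414 ≈ 4.3744)
(I + (-10 + g(-5*4))**2)*B = (28 + (-10 - 1)**2)*(1811/414) = (28 + (-11)**2)*(1811/414) = (28 + 121)*(1811/414) = 149*(1811/414) = 269839/414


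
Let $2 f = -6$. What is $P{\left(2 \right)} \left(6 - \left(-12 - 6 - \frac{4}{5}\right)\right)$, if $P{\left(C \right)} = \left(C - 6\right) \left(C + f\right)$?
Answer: $\frac{496}{5} \approx 99.2$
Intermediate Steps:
$f = -3$ ($f = \frac{1}{2} \left(-6\right) = -3$)
$P{\left(C \right)} = \left(-6 + C\right) \left(-3 + C\right)$ ($P{\left(C \right)} = \left(C - 6\right) \left(C - 3\right) = \left(-6 + C\right) \left(-3 + C\right)$)
$P{\left(2 \right)} \left(6 - \left(-12 - 6 - \frac{4}{5}\right)\right) = \left(18 + 2^{2} - 18\right) \left(6 - \left(-12 - 6 - \frac{4}{5}\right)\right) = \left(18 + 4 - 18\right) \left(6 - \left(-12 - 6 - \frac{4}{5}\right)\right) = 4 \left(6 + \left(12 - \left(- \frac{4}{5} - 6\right)\right)\right) = 4 \left(6 + \left(12 - - \frac{34}{5}\right)\right) = 4 \left(6 + \left(12 + \frac{34}{5}\right)\right) = 4 \left(6 + \frac{94}{5}\right) = 4 \cdot \frac{124}{5} = \frac{496}{5}$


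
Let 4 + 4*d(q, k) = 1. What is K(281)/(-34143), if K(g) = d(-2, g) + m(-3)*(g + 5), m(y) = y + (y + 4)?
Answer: 2291/136572 ≈ 0.016775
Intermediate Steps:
m(y) = 4 + 2*y (m(y) = y + (4 + y) = 4 + 2*y)
d(q, k) = -¾ (d(q, k) = -1 + (¼)*1 = -1 + ¼ = -¾)
K(g) = -43/4 - 2*g (K(g) = -¾ + (4 + 2*(-3))*(g + 5) = -¾ + (4 - 6)*(5 + g) = -¾ - 2*(5 + g) = -¾ + (-10 - 2*g) = -43/4 - 2*g)
K(281)/(-34143) = (-43/4 - 2*281)/(-34143) = (-43/4 - 562)*(-1/34143) = -2291/4*(-1/34143) = 2291/136572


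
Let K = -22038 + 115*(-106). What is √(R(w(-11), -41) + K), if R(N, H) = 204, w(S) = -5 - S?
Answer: 2*I*√8506 ≈ 184.46*I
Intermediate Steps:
K = -34228 (K = -22038 - 12190 = -34228)
√(R(w(-11), -41) + K) = √(204 - 34228) = √(-34024) = 2*I*√8506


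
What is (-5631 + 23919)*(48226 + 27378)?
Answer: 1382645952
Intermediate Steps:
(-5631 + 23919)*(48226 + 27378) = 18288*75604 = 1382645952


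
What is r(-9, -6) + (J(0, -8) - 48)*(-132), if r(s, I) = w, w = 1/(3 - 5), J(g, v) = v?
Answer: 14783/2 ≈ 7391.5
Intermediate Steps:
w = -1/2 (w = 1/(-2) = -1/2 ≈ -0.50000)
r(s, I) = -1/2
r(-9, -6) + (J(0, -8) - 48)*(-132) = -1/2 + (-8 - 48)*(-132) = -1/2 - 56*(-132) = -1/2 + 7392 = 14783/2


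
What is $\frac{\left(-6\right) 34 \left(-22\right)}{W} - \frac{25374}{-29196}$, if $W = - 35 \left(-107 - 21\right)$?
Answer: $\frac{2549033}{1362480} \approx 1.8709$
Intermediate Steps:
$W = 4480$ ($W = \left(-35\right) \left(-128\right) = 4480$)
$\frac{\left(-6\right) 34 \left(-22\right)}{W} - \frac{25374}{-29196} = \frac{\left(-6\right) 34 \left(-22\right)}{4480} - \frac{25374}{-29196} = \left(-204\right) \left(-22\right) \frac{1}{4480} - - \frac{4229}{4866} = 4488 \cdot \frac{1}{4480} + \frac{4229}{4866} = \frac{561}{560} + \frac{4229}{4866} = \frac{2549033}{1362480}$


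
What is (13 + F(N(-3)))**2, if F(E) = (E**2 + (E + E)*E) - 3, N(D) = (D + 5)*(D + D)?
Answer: 195364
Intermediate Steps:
N(D) = 2*D*(5 + D) (N(D) = (5 + D)*(2*D) = 2*D*(5 + D))
F(E) = -3 + 3*E**2 (F(E) = (E**2 + (2*E)*E) - 3 = (E**2 + 2*E**2) - 3 = 3*E**2 - 3 = -3 + 3*E**2)
(13 + F(N(-3)))**2 = (13 + (-3 + 3*(2*(-3)*(5 - 3))**2))**2 = (13 + (-3 + 3*(2*(-3)*2)**2))**2 = (13 + (-3 + 3*(-12)**2))**2 = (13 + (-3 + 3*144))**2 = (13 + (-3 + 432))**2 = (13 + 429)**2 = 442**2 = 195364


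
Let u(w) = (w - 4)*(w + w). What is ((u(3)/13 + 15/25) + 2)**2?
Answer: 19321/4225 ≈ 4.5730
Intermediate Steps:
u(w) = 2*w*(-4 + w) (u(w) = (-4 + w)*(2*w) = 2*w*(-4 + w))
((u(3)/13 + 15/25) + 2)**2 = (((2*3*(-4 + 3))/13 + 15/25) + 2)**2 = (((2*3*(-1))*(1/13) + 15*(1/25)) + 2)**2 = ((-6*1/13 + 3/5) + 2)**2 = ((-6/13 + 3/5) + 2)**2 = (9/65 + 2)**2 = (139/65)**2 = 19321/4225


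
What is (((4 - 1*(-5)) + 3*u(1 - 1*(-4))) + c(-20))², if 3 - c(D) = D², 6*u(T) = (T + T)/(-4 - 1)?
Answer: 151321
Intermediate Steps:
u(T) = -T/15 (u(T) = ((T + T)/(-4 - 1))/6 = ((2*T)/(-5))/6 = ((2*T)*(-⅕))/6 = (-2*T/5)/6 = -T/15)
c(D) = 3 - D²
(((4 - 1*(-5)) + 3*u(1 - 1*(-4))) + c(-20))² = (((4 - 1*(-5)) + 3*(-(1 - 1*(-4))/15)) + (3 - 1*(-20)²))² = (((4 + 5) + 3*(-(1 + 4)/15)) + (3 - 1*400))² = ((9 + 3*(-1/15*5)) + (3 - 400))² = ((9 + 3*(-⅓)) - 397)² = ((9 - 1) - 397)² = (8 - 397)² = (-389)² = 151321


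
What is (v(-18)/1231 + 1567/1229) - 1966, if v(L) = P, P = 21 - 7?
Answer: -2972413251/1512899 ≈ -1964.7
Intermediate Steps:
P = 14
v(L) = 14
(v(-18)/1231 + 1567/1229) - 1966 = (14/1231 + 1567/1229) - 1966 = 1946183/1512899 - 1966 = -2972413251/1512899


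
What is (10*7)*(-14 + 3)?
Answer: -770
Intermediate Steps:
(10*7)*(-14 + 3) = 70*(-11) = -770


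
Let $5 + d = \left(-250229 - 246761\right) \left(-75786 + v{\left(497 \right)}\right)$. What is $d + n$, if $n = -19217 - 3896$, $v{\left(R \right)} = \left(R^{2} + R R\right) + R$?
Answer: $-208104148828$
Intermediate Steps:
$v{\left(R \right)} = R + 2 R^{2}$ ($v{\left(R \right)} = \left(R^{2} + R^{2}\right) + R = 2 R^{2} + R = R + 2 R^{2}$)
$d = -208104125715$ ($d = -5 + \left(-250229 - 246761\right) \left(-75786 + 497 \left(1 + 2 \cdot 497\right)\right) = -5 - 496990 \left(-75786 + 497 \left(1 + 994\right)\right) = -5 - 496990 \left(-75786 + 497 \cdot 995\right) = -5 - 496990 \left(-75786 + 494515\right) = -5 - 208104125710 = -208104125715$)
$n = -23113$ ($n = -19217 - 3896 = -23113$)
$d + n = -208104125715 - 23113 = -208104148828$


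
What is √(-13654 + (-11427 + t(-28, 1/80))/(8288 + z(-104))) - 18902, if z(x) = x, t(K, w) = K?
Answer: -18902 + I*√228652348386/4092 ≈ -18902.0 + 116.86*I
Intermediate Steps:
√(-13654 + (-11427 + t(-28, 1/80))/(8288 + z(-104))) - 18902 = √(-13654 + (-11427 - 28)/(8288 - 104)) - 18902 = √(-13654 - 11455/8184) - 18902 = √(-111755791/8184) - 18902 = I*√228652348386/4092 - 18902 = -18902 + I*√228652348386/4092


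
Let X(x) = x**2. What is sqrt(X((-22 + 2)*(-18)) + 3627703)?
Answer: sqrt(3757303) ≈ 1938.4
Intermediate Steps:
sqrt(X((-22 + 2)*(-18)) + 3627703) = sqrt(((-22 + 2)*(-18))**2 + 3627703) = sqrt((-20*(-18))**2 + 3627703) = sqrt(360**2 + 3627703) = sqrt(129600 + 3627703) = sqrt(3757303)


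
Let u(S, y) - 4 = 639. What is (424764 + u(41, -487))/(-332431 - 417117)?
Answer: -425407/749548 ≈ -0.56755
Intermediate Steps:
u(S, y) = 643 (u(S, y) = 4 + 639 = 643)
(424764 + u(41, -487))/(-332431 - 417117) = (424764 + 643)/(-332431 - 417117) = 425407/(-749548) = 425407*(-1/749548) = -425407/749548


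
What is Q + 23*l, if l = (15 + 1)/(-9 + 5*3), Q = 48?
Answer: 328/3 ≈ 109.33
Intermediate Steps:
l = 8/3 (l = 16/(-9 + 15) = 16/6 = 16*(⅙) = 8/3 ≈ 2.6667)
Q + 23*l = 48 + 23*(8/3) = 48 + 184/3 = 328/3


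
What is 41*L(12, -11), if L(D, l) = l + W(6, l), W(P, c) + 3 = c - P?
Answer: -1271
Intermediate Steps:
W(P, c) = -3 + c - P (W(P, c) = -3 + (c - P) = -3 + c - P)
L(D, l) = -9 + 2*l (L(D, l) = l + (-3 + l - 1*6) = l + (-3 + l - 6) = l + (-9 + l) = -9 + 2*l)
41*L(12, -11) = 41*(-9 + 2*(-11)) = 41*(-9 - 22) = 41*(-31) = -1271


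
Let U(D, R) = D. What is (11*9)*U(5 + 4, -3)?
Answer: 891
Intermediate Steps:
(11*9)*U(5 + 4, -3) = (11*9)*(5 + 4) = 99*9 = 891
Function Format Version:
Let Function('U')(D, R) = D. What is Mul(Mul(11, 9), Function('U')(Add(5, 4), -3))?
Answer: 891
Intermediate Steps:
Mul(Mul(11, 9), Function('U')(Add(5, 4), -3)) = Mul(Mul(11, 9), Add(5, 4)) = Mul(99, 9) = 891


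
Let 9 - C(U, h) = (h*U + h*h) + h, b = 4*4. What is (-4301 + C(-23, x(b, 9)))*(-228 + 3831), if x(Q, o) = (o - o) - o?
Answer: -16469313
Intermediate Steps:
b = 16
x(Q, o) = -o (x(Q, o) = 0 - o = -o)
C(U, h) = 9 - h - h**2 - U*h (C(U, h) = 9 - ((h*U + h*h) + h) = 9 - ((U*h + h**2) + h) = 9 - ((h**2 + U*h) + h) = 9 - (h + h**2 + U*h) = 9 + (-h - h**2 - U*h) = 9 - h - h**2 - U*h)
(-4301 + C(-23, x(b, 9)))*(-228 + 3831) = (-4301 + (9 - (-1)*9 - (-1*9)**2 - 1*(-23)*(-1*9)))*(-228 + 3831) = (-4301 + (9 - 1*(-9) - 1*(-9)**2 - 1*(-23)*(-9)))*3603 = (-4301 + (9 + 9 - 1*81 - 207))*3603 = (-4301 + (9 + 9 - 81 - 207))*3603 = (-4301 - 270)*3603 = -4571*3603 = -16469313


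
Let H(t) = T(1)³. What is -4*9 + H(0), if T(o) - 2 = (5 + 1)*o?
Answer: 476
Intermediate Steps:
T(o) = 2 + 6*o (T(o) = 2 + (5 + 1)*o = 2 + 6*o)
H(t) = 512 (H(t) = (2 + 6*1)³ = (2 + 6)³ = 8³ = 512)
-4*9 + H(0) = -4*9 + 512 = -36 + 512 = 476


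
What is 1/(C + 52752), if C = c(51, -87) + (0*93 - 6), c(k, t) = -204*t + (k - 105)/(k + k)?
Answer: 17/1198389 ≈ 1.4186e-5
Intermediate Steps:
c(k, t) = -204*t + (-105 + k)/(2*k) (c(k, t) = -204*t + (-105 + k)/((2*k)) = -204*t + (-105 + k)*(1/(2*k)) = -204*t + (-105 + k)/(2*k))
C = 301605/17 (C = (½)*(-105 + 51 - 408*51*(-87))/51 + (0*93 - 6) = (½)*(1/51)*(-105 + 51 + 1810296) + (0 - 6) = (½)*(1/51)*1810242 - 6 = 301707/17 - 6 = 301605/17 ≈ 17741.)
1/(C + 52752) = 1/(301605/17 + 52752) = 1/(1198389/17) = 17/1198389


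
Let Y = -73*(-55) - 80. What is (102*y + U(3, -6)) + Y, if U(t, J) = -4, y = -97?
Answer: -5963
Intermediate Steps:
Y = 3935 (Y = 4015 - 80 = 3935)
(102*y + U(3, -6)) + Y = (102*(-97) - 4) + 3935 = (-9894 - 4) + 3935 = -9898 + 3935 = -5963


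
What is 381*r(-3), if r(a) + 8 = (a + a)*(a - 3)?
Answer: 10668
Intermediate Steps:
r(a) = -8 + 2*a*(-3 + a) (r(a) = -8 + (a + a)*(a - 3) = -8 + (2*a)*(-3 + a) = -8 + 2*a*(-3 + a))
381*r(-3) = 381*(-8 - 6*(-3) + 2*(-3)**2) = 381*(-8 + 18 + 2*9) = 381*(-8 + 18 + 18) = 381*28 = 10668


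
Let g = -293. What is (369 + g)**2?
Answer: 5776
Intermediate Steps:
(369 + g)**2 = (369 - 293)**2 = 76**2 = 5776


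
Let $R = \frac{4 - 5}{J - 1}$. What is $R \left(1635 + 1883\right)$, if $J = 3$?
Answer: $-1759$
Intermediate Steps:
$R = - \frac{1}{2}$ ($R = \frac{4 - 5}{3 - 1} = - \frac{1}{2} \approx -0.5$)
$R \left(1635 + 1883\right) = - \frac{1635 + 1883}{2} = \left(- \frac{1}{2}\right) 3518 = -1759$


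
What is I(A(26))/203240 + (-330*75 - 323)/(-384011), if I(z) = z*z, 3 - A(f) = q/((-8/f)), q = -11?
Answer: 88123397091/1248742330240 ≈ 0.070570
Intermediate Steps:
A(f) = 3 - 11*f/8 (A(f) = 3 - (-11)/((-8/f)) = 3 - (-11)*(-f/8) = 3 - 11*f/8)
I(z) = z²
I(A(26))/203240 + (-330*75 - 323)/(-384011) = (3 - 11/8*26)²/203240 + (-330*75 - 323)/(-384011) = (3 - 143/4)²*(1/203240) + (-24750 - 323)*(-1/384011) = (-131/4)²*(1/203240) - 25073*(-1/384011) = (17161/16)*(1/203240) + 25073/384011 = 17161/3251840 + 25073/384011 = 88123397091/1248742330240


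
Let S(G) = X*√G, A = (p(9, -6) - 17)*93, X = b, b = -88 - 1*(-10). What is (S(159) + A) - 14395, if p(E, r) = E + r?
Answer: -15697 - 78*√159 ≈ -16681.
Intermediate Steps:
b = -78 (b = -88 + 10 = -78)
X = -78
A = -1302 (A = ((9 - 6) - 17)*93 = (3 - 17)*93 = -14*93 = -1302)
S(G) = -78*√G
(S(159) + A) - 14395 = (-78*√159 - 1302) - 14395 = (-1302 - 78*√159) - 14395 = -15697 - 78*√159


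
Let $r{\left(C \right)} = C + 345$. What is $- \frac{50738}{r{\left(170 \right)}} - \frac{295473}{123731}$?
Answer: $- \frac{6430032073}{63721465} \approx -100.91$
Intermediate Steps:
$r{\left(C \right)} = 345 + C$
$- \frac{50738}{r{\left(170 \right)}} - \frac{295473}{123731} = - \frac{50738}{345 + 170} - \frac{295473}{123731} = - \frac{50738}{515} - \frac{295473}{123731} = - \frac{6430032073}{63721465}$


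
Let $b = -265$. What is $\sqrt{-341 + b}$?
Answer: $i \sqrt{606} \approx 24.617 i$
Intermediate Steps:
$\sqrt{-341 + b} = \sqrt{-341 - 265} = \sqrt{-606} = i \sqrt{606}$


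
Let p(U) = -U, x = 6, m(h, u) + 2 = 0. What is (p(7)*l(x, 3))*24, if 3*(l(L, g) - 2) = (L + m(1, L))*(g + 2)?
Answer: -1456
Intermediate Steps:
m(h, u) = -2 (m(h, u) = -2 + 0 = -2)
l(L, g) = 2 + (-2 + L)*(2 + g)/3 (l(L, g) = 2 + ((L - 2)*(g + 2))/3 = 2 + ((-2 + L)*(2 + g))/3 = 2 + (-2 + L)*(2 + g)/3)
(p(7)*l(x, 3))*24 = ((-1*7)*(2/3 - 2/3*3 + (2/3)*6 + (1/3)*6*3))*24 = -7*(2/3 - 2 + 4 + 6)*24 = -7*26/3*24 = -182/3*24 = -1456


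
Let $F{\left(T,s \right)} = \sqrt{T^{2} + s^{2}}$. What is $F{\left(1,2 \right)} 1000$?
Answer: $1000 \sqrt{5} \approx 2236.1$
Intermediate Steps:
$F{\left(1,2 \right)} 1000 = \sqrt{1^{2} + 2^{2}} \cdot 1000 = \sqrt{1 + 4} \cdot 1000 = \sqrt{5} \cdot 1000 = 1000 \sqrt{5}$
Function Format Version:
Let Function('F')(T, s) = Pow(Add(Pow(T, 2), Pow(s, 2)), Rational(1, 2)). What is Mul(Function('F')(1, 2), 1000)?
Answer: Mul(1000, Pow(5, Rational(1, 2))) ≈ 2236.1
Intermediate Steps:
Mul(Function('F')(1, 2), 1000) = Mul(Pow(Add(Pow(1, 2), Pow(2, 2)), Rational(1, 2)), 1000) = Mul(Pow(Add(1, 4), Rational(1, 2)), 1000) = Mul(Pow(5, Rational(1, 2)), 1000) = Mul(1000, Pow(5, Rational(1, 2)))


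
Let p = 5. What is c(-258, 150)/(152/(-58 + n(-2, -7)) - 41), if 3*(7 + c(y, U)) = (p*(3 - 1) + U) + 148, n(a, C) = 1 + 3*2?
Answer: -4879/2243 ≈ -2.1752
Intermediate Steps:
n(a, C) = 7 (n(a, C) = 1 + 6 = 7)
c(y, U) = 137/3 + U/3 (c(y, U) = -7 + ((5*(3 - 1) + U) + 148)/3 = -7 + ((5*2 + U) + 148)/3 = -7 + ((10 + U) + 148)/3 = -7 + (158 + U)/3 = -7 + (158/3 + U/3) = 137/3 + U/3)
c(-258, 150)/(152/(-58 + n(-2, -7)) - 41) = (137/3 + (⅓)*150)/(152/(-58 + 7) - 41) = (137/3 + 50)/(152/(-51) - 41) = 287/(3*(-1/51*152 - 41)) = 287/(3*(-152/51 - 41)) = 287/(3*(-2243/51)) = (287/3)*(-51/2243) = -4879/2243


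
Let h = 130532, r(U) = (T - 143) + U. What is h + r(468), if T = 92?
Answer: 130949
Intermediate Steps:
r(U) = -51 + U (r(U) = (92 - 143) + U = -51 + U)
h + r(468) = 130532 + (-51 + 468) = 130532 + 417 = 130949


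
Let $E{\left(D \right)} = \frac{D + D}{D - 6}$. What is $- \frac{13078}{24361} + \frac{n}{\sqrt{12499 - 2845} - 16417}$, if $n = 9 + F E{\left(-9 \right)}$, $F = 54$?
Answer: $- \frac{17770719330803}{32827450564175} - \frac{369 \sqrt{9654}}{1347541175} \approx -0.54136$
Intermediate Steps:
$E{\left(D \right)} = \frac{2 D}{-6 + D}$
$n = \frac{369}{5}$ ($n = 9 + 54 \cdot 2 \left(-9\right) \frac{1}{-6 - 9} = 9 + 54 \cdot 2 \left(-9\right) \frac{1}{-15} = 9 + 54 \cdot 2 \left(-9\right) \left(- \frac{1}{15}\right) = 9 + 54 \cdot \frac{6}{5} = 9 + \frac{324}{5} = \frac{369}{5} \approx 73.8$)
$- \frac{13078}{24361} + \frac{n}{\sqrt{12499 - 2845} - 16417} = - \frac{13078}{24361} + \frac{369}{5 \left(\sqrt{12499 - 2845} - 16417\right)} = \left(-13078\right) \frac{1}{24361} + \frac{369}{5 \left(\sqrt{9654} - 16417\right)} = - \frac{13078}{24361} + \frac{369}{5 \left(-16417 + \sqrt{9654}\right)}$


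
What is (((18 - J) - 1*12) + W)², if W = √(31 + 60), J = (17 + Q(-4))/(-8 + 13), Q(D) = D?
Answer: 2564/25 + 34*√91/5 ≈ 167.43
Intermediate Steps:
J = 13/5 (J = (17 - 4)/(-8 + 13) = 13/5 ≈ 2.6000)
W = √91 ≈ 9.5394
(((18 - J) - 1*12) + W)² = (((18 - 1*13/5) - 1*12) + √91)² = (((18 - 13/5) - 12) + √91)² = ((77/5 - 12) + √91)² = (17/5 + √91)²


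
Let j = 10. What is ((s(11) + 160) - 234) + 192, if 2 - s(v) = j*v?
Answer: 10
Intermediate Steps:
s(v) = 2 - 10*v
((s(11) + 160) - 234) + 192 = (((2 - 10*11) + 160) - 234) + 192 = (((2 - 110) + 160) - 234) + 192 = ((-108 + 160) - 234) + 192 = (52 - 234) + 192 = -182 + 192 = 10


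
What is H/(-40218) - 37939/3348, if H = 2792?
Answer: -255863053/22441644 ≈ -11.401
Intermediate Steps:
H/(-40218) - 37939/3348 = 2792/(-40218) - 37939/3348 = 2792*(-1/40218) - 37939*1/3348 = -1396/20109 - 37939/3348 = -255863053/22441644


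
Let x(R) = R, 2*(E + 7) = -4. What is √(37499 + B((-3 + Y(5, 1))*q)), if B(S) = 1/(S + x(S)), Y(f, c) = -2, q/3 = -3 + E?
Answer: √134996410/60 ≈ 193.65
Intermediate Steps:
E = -9 (E = -7 + (½)*(-4) = -7 - 2 = -9)
q = -36 (q = 3*(-3 - 9) = 3*(-12) = -36)
B(S) = 1/(2*S) (B(S) = 1/(S + S) = 1/(2*S))
√(37499 + B((-3 + Y(5, 1))*q)) = √(37499 + 1/(2*(((-3 - 2)*(-36))))) = √(37499 + 1/(2*((-5*(-36))))) = √(37499 + (½)/180) = √(37499 + (½)*(1/180)) = √(37499 + 1/360) = √(13499641/360) = √134996410/60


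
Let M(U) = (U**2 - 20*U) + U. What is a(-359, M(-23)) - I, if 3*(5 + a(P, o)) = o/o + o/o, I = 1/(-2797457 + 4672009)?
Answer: -24369179/5623656 ≈ -4.3333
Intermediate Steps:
I = 1/1874552 ≈ 5.3346e-7
M(U) = U**2 - 19*U
a(P, o) = -13/3 (a(P, o) = -5 + (o/o + o/o)/3 = -5 + (1 + 1)/3 = -5 + (1/3)*2 = -5 + 2/3 = -13/3)
a(-359, M(-23)) - I = -13/3 - 1*1/1874552 = -13/3 - 1/1874552 = -24369179/5623656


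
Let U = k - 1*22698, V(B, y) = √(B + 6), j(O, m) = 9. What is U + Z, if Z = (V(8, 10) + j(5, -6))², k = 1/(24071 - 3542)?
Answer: -464016986/20529 + 18*√14 ≈ -22536.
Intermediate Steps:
k = 1/20529 ≈ 4.8712e-5
V(B, y) = √(6 + B)
Z = (9 + √14)² (Z = (√(6 + 8) + 9)² = (√14 + 9)² = (9 + √14)² ≈ 162.35)
U = -465967241/20529 (U = 1/20529 - 1*22698 = 1/20529 - 22698 = -465967241/20529 ≈ -22698.)
U + Z = -465967241/20529 + (9 + √14)²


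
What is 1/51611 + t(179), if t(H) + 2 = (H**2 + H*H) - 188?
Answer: 3297530013/51611 ≈ 63892.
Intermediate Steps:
t(H) = -190 + 2*H**2 (t(H) = -2 + ((H**2 + H*H) - 188) = -2 + ((H**2 + H**2) - 188) = -2 + (2*H**2 - 188) = -2 + (-188 + 2*H**2) = -190 + 2*H**2)
1/51611 + t(179) = 1/51611 + (-190 + 2*179**2) = 1/51611 + (-190 + 2*32041) = 1/51611 + (-190 + 64082) = 1/51611 + 63892 = 3297530013/51611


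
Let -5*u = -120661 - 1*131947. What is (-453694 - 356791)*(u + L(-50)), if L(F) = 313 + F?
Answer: -41160156531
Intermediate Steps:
u = 252608/5 (u = -(-120661 - 1*131947)/5 = -(-120661 - 131947)/5 = -⅕*(-252608) = 252608/5 ≈ 50522.)
(-453694 - 356791)*(u + L(-50)) = (-453694 - 356791)*(252608/5 + (313 - 50)) = -810485*(252608/5 + 263) = -810485*253923/5 = -41160156531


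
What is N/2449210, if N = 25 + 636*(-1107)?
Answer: -704027/2449210 ≈ -0.28745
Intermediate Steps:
N = -704027 (N = 25 - 704052 = -704027)
N/2449210 = -704027/2449210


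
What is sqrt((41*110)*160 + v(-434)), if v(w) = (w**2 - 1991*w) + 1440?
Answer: sqrt(1775490) ≈ 1332.5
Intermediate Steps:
v(w) = 1440 + w**2 - 1991*w
sqrt((41*110)*160 + v(-434)) = sqrt((41*110)*160 + (1440 + (-434)**2 - 1991*(-434))) = sqrt(4510*160 + (1440 + 188356 + 864094)) = sqrt(721600 + 1053890) = sqrt(1775490)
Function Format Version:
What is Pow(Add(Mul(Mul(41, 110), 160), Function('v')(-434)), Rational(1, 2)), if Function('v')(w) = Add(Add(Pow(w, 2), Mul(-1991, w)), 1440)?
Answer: Pow(1775490, Rational(1, 2)) ≈ 1332.5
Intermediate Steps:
Function('v')(w) = Add(1440, Pow(w, 2), Mul(-1991, w))
Pow(Add(Mul(Mul(41, 110), 160), Function('v')(-434)), Rational(1, 2)) = Pow(Add(Mul(Mul(41, 110), 160), Add(1440, Pow(-434, 2), Mul(-1991, -434))), Rational(1, 2)) = Pow(Add(Mul(4510, 160), Add(1440, 188356, 864094)), Rational(1, 2)) = Pow(Add(721600, 1053890), Rational(1, 2)) = Pow(1775490, Rational(1, 2))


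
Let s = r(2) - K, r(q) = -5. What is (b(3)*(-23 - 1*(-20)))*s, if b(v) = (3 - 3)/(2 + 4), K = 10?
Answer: 0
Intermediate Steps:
b(v) = 0 (b(v) = 0/6 = 0*(1/6) = 0)
s = -15 (s = -5 - 1*10 = -5 - 10 = -15)
(b(3)*(-23 - 1*(-20)))*s = (0*(-23 - 1*(-20)))*(-15) = (0*(-23 + 20))*(-15) = (0*(-3))*(-15) = 0*(-15) = 0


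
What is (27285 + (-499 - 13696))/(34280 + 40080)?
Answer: 119/676 ≈ 0.17604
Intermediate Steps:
(27285 + (-499 - 13696))/(34280 + 40080) = (27285 - 14195)/74360 = 13090*(1/74360) = 119/676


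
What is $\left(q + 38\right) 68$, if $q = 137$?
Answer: $11900$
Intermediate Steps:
$\left(q + 38\right) 68 = \left(137 + 38\right) 68 = 175 \cdot 68 = 11900$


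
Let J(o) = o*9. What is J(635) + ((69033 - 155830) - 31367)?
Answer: -112449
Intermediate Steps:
J(o) = 9*o
J(635) + ((69033 - 155830) - 31367) = 9*635 + ((69033 - 155830) - 31367) = 5715 + (-86797 - 31367) = 5715 - 118164 = -112449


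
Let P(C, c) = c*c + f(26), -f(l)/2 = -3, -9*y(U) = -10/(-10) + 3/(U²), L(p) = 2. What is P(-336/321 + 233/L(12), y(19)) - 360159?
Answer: -3801775295657/10556001 ≈ -3.6015e+5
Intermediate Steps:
y(U) = -⅑ - 1/(3*U²) (y(U) = -(-10/(-10) + 3/(U²))/9 = -(-10*(-⅒) + 3/U²)/9 = -(1 + 3/U²)/9 = -⅑ - 1/(3*U²))
f(l) = 6 (f(l) = -2*(-3) = 6)
P(C, c) = 6 + c² (P(C, c) = c*c + 6 = c² + 6 = 6 + c²)
P(-336/321 + 233/L(12), y(19)) - 360159 = (6 + ((⅑)*(-3 - 1*19²)/19²)²) - 360159 = (6 + ((⅑)*(1/361)*(-3 - 1*361))²) - 360159 = (6 + ((⅑)*(1/361)*(-3 - 361))²) - 360159 = (6 + ((⅑)*(1/361)*(-364))²) - 360159 = (6 + (-364/3249)²) - 360159 = (6 + 132496/10556001) - 360159 = 63468502/10556001 - 360159 = -3801775295657/10556001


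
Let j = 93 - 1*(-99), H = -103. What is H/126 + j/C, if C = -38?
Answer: -14053/2394 ≈ -5.8701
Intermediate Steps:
j = 192 (j = 93 + 99 = 192)
H/126 + j/C = -103/126 + 192/(-38) = -103*1/126 + 192*(-1/38) = -103/126 - 96/19 = -14053/2394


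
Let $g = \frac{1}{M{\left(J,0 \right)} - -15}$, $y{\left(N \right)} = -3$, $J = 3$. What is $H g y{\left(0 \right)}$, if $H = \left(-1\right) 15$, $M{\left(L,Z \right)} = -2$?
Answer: $\frac{45}{13} \approx 3.4615$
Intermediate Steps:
$g = \frac{1}{13}$ ($g = \frac{1}{-2 - -15} = \frac{1}{-2 + 15} = \frac{1}{13} \approx 0.076923$)
$H = -15$
$H g y{\left(0 \right)} = \left(-15\right) \frac{1}{13} \left(-3\right) = \left(- \frac{15}{13}\right) \left(-3\right) = \frac{45}{13}$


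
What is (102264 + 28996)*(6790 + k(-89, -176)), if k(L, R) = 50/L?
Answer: 79315167600/89 ≈ 8.9118e+8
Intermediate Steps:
(102264 + 28996)*(6790 + k(-89, -176)) = (102264 + 28996)*(6790 + 50/(-89)) = 131260*(6790 + 50*(-1/89)) = 131260*(6790 - 50/89) = 131260*(604260/89) = 79315167600/89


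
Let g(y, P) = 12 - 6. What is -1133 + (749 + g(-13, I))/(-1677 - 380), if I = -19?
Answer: -2331336/2057 ≈ -1133.4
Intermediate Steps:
g(y, P) = 6
-1133 + (749 + g(-13, I))/(-1677 - 380) = -1133 + (749 + 6)/(-1677 - 380) = -1133 + 755/(-2057) = -1133 + 755*(-1/2057) = -1133 - 755/2057 = -2331336/2057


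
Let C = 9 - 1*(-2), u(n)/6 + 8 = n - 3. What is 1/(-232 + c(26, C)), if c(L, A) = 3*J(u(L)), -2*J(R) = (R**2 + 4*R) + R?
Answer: -1/13057 ≈ -7.6587e-5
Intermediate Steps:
u(n) = -66 + 6*n (u(n) = -48 + 6*(n - 3) = -48 + 6*(-3 + n) = -48 + (-18 + 6*n) = -66 + 6*n)
C = 11 (C = 9 + 2 = 11)
J(R) = -5*R/2 - R**2/2 (J(R) = -((R**2 + 4*R) + R)/2 = -(R**2 + 5*R)/2 = -5*R/2 - R**2/2)
c(L, A) = -3*(-66 + 6*L)*(-61 + 6*L)/2 (c(L, A) = 3*(-(-66 + 6*L)*(5 + (-66 + 6*L))/2) = 3*(-(-66 + 6*L)*(-61 + 6*L)/2) = -3*(-66 + 6*L)*(-61 + 6*L)/2)
1/(-232 + c(26, C)) = 1/(-232 + (-6039 - 54*26**2 + 1143*26)) = 1/(-232 + (-6039 - 54*676 + 29718)) = 1/(-232 + (-6039 - 36504 + 29718)) = 1/(-232 - 12825) = 1/(-13057) = -1/13057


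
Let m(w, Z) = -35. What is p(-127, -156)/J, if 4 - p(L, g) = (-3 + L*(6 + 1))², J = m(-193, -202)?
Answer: 159132/7 ≈ 22733.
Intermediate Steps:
J = -35
p(L, g) = 4 - (-3 + 7*L)² (p(L, g) = 4 - (-3 + L*(6 + 1))² = 4 - (-3 + L*7)² = 4 - (-3 + 7*L)²)
p(-127, -156)/J = (4 - (-3 + 7*(-127))²)/(-35) = (4 - (-3 - 889)²)*(-1/35) = (4 - 1*(-892)²)*(-1/35) = (4 - 1*795664)*(-1/35) = (4 - 795664)*(-1/35) = -795660*(-1/35) = 159132/7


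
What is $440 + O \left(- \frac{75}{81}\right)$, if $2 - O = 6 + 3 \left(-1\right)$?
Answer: $\frac{11905}{27} \approx 440.93$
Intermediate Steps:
$O = -1$ ($O = 2 - \left(6 + 3 \left(-1\right)\right) = 2 - \left(6 - 3\right) = 2 - 3 = -1$)
$440 + O \left(- \frac{75}{81}\right) = 440 - - \frac{75}{81} = 440 - \left(-75\right) \frac{1}{81} = 440 - - \frac{25}{27} = 440 + \frac{25}{27} = \frac{11905}{27}$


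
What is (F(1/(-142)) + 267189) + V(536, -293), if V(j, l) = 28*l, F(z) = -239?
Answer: 258746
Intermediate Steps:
(F(1/(-142)) + 267189) + V(536, -293) = (-239 + 267189) + 28*(-293) = 266950 - 8204 = 258746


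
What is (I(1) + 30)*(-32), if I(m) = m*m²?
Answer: -992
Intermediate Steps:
I(m) = m³
(I(1) + 30)*(-32) = (1³ + 30)*(-32) = (1 + 30)*(-32) = 31*(-32) = -992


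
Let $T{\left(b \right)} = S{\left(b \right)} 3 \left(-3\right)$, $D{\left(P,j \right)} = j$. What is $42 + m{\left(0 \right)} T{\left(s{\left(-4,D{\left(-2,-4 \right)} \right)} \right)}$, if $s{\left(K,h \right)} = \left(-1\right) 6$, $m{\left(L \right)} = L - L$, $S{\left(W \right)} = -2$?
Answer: $42$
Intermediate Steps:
$m{\left(L \right)} = 0$
$s{\left(K,h \right)} = -6$
$T{\left(b \right)} = 18$ ($T{\left(b \right)} = \left(-2\right) 3 \left(-3\right) = \left(-6\right) \left(-3\right) = 18$)
$42 + m{\left(0 \right)} T{\left(s{\left(-4,D{\left(-2,-4 \right)} \right)} \right)} = 42 + 0 \cdot 18 = 42 + 0 = 42$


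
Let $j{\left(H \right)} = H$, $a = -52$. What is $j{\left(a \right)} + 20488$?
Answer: $20436$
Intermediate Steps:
$j{\left(a \right)} + 20488 = -52 + 20488 = 20436$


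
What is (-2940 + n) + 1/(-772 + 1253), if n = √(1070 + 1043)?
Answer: -1414139/481 + √2113 ≈ -2894.0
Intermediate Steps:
n = √2113 ≈ 45.967
(-2940 + n) + 1/(-772 + 1253) = (-2940 + √2113) + 1/(-772 + 1253) = (-2940 + √2113) + 1/481 = -1414139/481 + √2113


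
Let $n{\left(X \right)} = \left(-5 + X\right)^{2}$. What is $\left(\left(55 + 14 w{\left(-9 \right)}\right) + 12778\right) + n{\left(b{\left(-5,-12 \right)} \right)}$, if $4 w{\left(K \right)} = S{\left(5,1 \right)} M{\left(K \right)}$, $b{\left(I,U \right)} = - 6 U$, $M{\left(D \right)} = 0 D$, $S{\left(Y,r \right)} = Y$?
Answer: $17322$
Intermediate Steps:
$M{\left(D \right)} = 0$
$w{\left(K \right)} = 0$ ($w{\left(K \right)} = \frac{5 \cdot 0}{4} = \frac{1}{4} \cdot 0 = 0$)
$\left(\left(55 + 14 w{\left(-9 \right)}\right) + 12778\right) + n{\left(b{\left(-5,-12 \right)} \right)} = \left(\left(55 + 14 \cdot 0\right) + 12778\right) + \left(-5 - -72\right)^{2} = \left(\left(55 + 0\right) + 12778\right) + \left(-5 + 72\right)^{2} = \left(55 + 12778\right) + 67^{2} = 12833 + 4489 = 17322$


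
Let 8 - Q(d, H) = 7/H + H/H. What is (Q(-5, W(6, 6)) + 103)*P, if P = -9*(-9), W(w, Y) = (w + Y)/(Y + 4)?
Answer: 16875/2 ≈ 8437.5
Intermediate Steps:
W(w, Y) = (Y + w)/(4 + Y)
Q(d, H) = 7 - 7/H (Q(d, H) = 8 - (7/H + H/H) = 8 - (7/H + 1) = 8 - (1 + 7/H) = 8 + (-1 - 7/H) = 7 - 7/H)
P = 81
(Q(-5, W(6, 6)) + 103)*P = ((7 - 7*(4 + 6)/(6 + 6)) + 103)*81 = ((7 - 7/(12/10)) + 103)*81 = ((7 - 7/((⅒)*12)) + 103)*81 = ((7 - 7/6/5) + 103)*81 = ((7 - 7*⅚) + 103)*81 = ((7 - 35/6) + 103)*81 = (7/6 + 103)*81 = (625/6)*81 = 16875/2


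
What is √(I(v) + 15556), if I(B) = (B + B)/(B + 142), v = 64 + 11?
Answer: √732549034/217 ≈ 124.73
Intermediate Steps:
v = 75
I(B) = 2*B/(142 + B) (I(B) = (2*B)/(142 + B) = 2*B/(142 + B))
√(I(v) + 15556) = √(2*75/(142 + 75) + 15556) = √(2*75/217 + 15556) = √(2*75*(1/217) + 15556) = √(150/217 + 15556) = √(3375802/217) = √732549034/217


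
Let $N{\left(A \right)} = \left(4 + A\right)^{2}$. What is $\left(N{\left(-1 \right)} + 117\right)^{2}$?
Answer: $15876$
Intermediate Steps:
$\left(N{\left(-1 \right)} + 117\right)^{2} = \left(\left(4 - 1\right)^{2} + 117\right)^{2} = \left(3^{2} + 117\right)^{2} = \left(9 + 117\right)^{2} = 126^{2} = 15876$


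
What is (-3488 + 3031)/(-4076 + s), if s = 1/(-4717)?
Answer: 2155669/19226493 ≈ 0.11212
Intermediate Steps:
s = -1/4717 ≈ -0.00021200
(-3488 + 3031)/(-4076 + s) = (-3488 + 3031)/(-4076 - 1/4717) = -457/(-19226493/4717) = -457*(-4717/19226493) = 2155669/19226493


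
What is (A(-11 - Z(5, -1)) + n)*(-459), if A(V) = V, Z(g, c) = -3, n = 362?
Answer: -162486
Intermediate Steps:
(A(-11 - Z(5, -1)) + n)*(-459) = ((-11 - 1*(-3)) + 362)*(-459) = ((-11 + 3) + 362)*(-459) = (-8 + 362)*(-459) = 354*(-459) = -162486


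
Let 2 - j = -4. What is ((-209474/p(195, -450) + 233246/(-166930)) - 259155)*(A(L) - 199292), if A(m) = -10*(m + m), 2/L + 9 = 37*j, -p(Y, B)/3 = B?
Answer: 124030909309456336156/2400036075 ≈ 5.1679e+10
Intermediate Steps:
j = 6 (j = 2 - 1*(-4) = 2 + 4 = 6)
p(Y, B) = -3*B
L = 2/213 (L = 2/(-9 + 37*6) = 2/(-9 + 222) = 2/213 ≈ 0.0093897)
A(m) = -20*m
((-209474/p(195, -450) + 233246/(-166930)) - 259155)*(A(L) - 199292) = ((-209474/((-3*(-450))) + 233246/(-166930)) - 259155)*(-20*2/213 - 199292) = ((-209474/1350 + 233246*(-1/166930)) - 259155)*(-40/213 - 199292) = ((-209474*1/1350 - 116623/83465) - 259155)*(-42449236/213) = ((-104737/675 - 116623/83465) - 259155)*(-42449236/213) = (-1764118846/11267775 - 259155)*(-42449236/213) = -2921864348971/11267775*(-42449236/213) = 124030909309456336156/2400036075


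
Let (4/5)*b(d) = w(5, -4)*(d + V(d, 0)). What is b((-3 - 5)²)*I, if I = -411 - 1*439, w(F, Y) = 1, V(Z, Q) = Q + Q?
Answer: -68000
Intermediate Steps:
V(Z, Q) = 2*Q
I = -850 (I = -411 - 439 = -850)
b(d) = 5*d/4 (b(d) = 5*(1*(d + 2*0))/4 = 5*(1*(d + 0))/4 = 5*(1*d)/4 = 5*d/4)
b((-3 - 5)²)*I = (5*(-3 - 5)²/4)*(-850) = ((5/4)*(-8)²)*(-850) = ((5/4)*64)*(-850) = 80*(-850) = -68000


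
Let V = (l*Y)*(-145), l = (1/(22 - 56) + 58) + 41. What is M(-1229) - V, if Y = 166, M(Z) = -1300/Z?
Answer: 49771787575/20893 ≈ 2.3822e+6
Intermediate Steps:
l = 3365/34 (l = (1/(-34) + 58) + 41 = (-1/34 + 58) + 41 = 1971/34 + 41 = 3365/34 ≈ 98.971)
V = -40497775/17 (V = ((3365/34)*166)*(-145) = (279295/17)*(-145) = -40497775/17 ≈ -2.3822e+6)
M(-1229) - V = -1300/(-1229) - 1*(-40497775/17) = -1300*(-1/1229) + 40497775/17 = 1300/1229 + 40497775/17 = 49771787575/20893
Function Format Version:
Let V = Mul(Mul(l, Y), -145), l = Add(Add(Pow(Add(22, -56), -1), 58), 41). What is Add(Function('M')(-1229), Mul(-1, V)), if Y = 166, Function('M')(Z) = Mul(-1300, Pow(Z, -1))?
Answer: Rational(49771787575, 20893) ≈ 2.3822e+6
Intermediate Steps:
l = Rational(3365, 34) (l = Add(Add(Pow(-34, -1), 58), 41) = Add(Add(Rational(-1, 34), 58), 41) = Add(Rational(1971, 34), 41) = Rational(3365, 34) ≈ 98.971)
V = Rational(-40497775, 17) (V = Mul(Mul(Rational(3365, 34), 166), -145) = Mul(Rational(279295, 17), -145) = Rational(-40497775, 17) ≈ -2.3822e+6)
Add(Function('M')(-1229), Mul(-1, V)) = Add(Mul(-1300, Pow(-1229, -1)), Mul(-1, Rational(-40497775, 17))) = Add(Mul(-1300, Rational(-1, 1229)), Rational(40497775, 17)) = Add(Rational(1300, 1229), Rational(40497775, 17)) = Rational(49771787575, 20893)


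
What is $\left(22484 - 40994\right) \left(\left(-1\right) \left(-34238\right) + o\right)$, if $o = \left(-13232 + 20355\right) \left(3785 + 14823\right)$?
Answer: $-2454037697220$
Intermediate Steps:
$o = 132544784$ ($o = 7123 \cdot 18608 = 132544784$)
$\left(22484 - 40994\right) \left(\left(-1\right) \left(-34238\right) + o\right) = \left(22484 - 40994\right) \left(\left(-1\right) \left(-34238\right) + 132544784\right) = - 18510 \left(34238 + 132544784\right) = \left(-18510\right) 132579022 = -2454037697220$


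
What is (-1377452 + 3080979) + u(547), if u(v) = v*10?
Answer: 1708997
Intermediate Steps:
u(v) = 10*v
(-1377452 + 3080979) + u(547) = (-1377452 + 3080979) + 10*547 = 1703527 + 5470 = 1708997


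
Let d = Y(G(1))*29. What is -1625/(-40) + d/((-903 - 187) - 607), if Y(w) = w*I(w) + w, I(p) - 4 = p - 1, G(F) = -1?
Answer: 552221/13576 ≈ 40.676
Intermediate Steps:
I(p) = 3 + p (I(p) = 4 + (p - 1) = 4 + (-1 + p) = 3 + p)
Y(w) = w + w*(3 + w) (Y(w) = w*(3 + w) + w = w + w*(3 + w))
d = -87 (d = -(4 - 1)*29 = -1*3*29 = -3*29 = -87)
-1625/(-40) + d/((-903 - 187) - 607) = -1625/(-40) - 87/((-903 - 187) - 607) = -1625*(-1/40) - 87/(-1090 - 607) = 325/8 - 87/(-1697) = 325/8 - 87*(-1/1697) = 325/8 + 87/1697 = 552221/13576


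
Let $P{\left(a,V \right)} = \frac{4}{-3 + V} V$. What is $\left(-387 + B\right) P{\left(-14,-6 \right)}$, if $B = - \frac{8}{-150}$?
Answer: $- \frac{232168}{225} \approx -1031.9$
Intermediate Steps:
$P{\left(a,V \right)} = \frac{4 V}{-3 + V}$
$B = \frac{4}{75}$ ($B = \left(-8\right) \left(- \frac{1}{150}\right) = \frac{4}{75} \approx 0.053333$)
$\left(-387 + B\right) P{\left(-14,-6 \right)} = \left(-387 + \frac{4}{75}\right) 4 \left(-6\right) \frac{1}{-3 - 6} = - \frac{29021 \cdot 4 \left(-6\right) \frac{1}{-9}}{75} = - \frac{29021 \cdot 4 \left(-6\right) \left(- \frac{1}{9}\right)}{75} = \left(- \frac{29021}{75}\right) \frac{8}{3} = - \frac{232168}{225}$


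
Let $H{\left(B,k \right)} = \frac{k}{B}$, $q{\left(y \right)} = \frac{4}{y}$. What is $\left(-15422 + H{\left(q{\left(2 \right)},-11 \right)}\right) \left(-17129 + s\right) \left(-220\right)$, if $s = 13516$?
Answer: $-12262702650$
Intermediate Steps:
$\left(-15422 + H{\left(q{\left(2 \right)},-11 \right)}\right) \left(-17129 + s\right) \left(-220\right) = \left(-15422 - \frac{11}{4 \cdot \frac{1}{2}}\right) \left(-17129 + 13516\right) \left(-220\right) = \left(-15422 - \frac{11}{4 \cdot \frac{1}{2}}\right) \left(-3613\right) \left(-220\right) = \left(-15422 - \frac{11}{2}\right) \left(-3613\right) \left(-220\right) = \left(- \frac{30855}{2}\right) \left(-3613\right) \left(-220\right) = \frac{111479115}{2} \left(-220\right) = -12262702650$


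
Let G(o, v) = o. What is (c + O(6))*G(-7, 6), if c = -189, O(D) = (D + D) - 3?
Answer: 1260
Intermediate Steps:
O(D) = -3 + 2*D (O(D) = 2*D - 3 = -3 + 2*D)
(c + O(6))*G(-7, 6) = (-189 + (-3 + 2*6))*(-7) = (-189 + (-3 + 12))*(-7) = (-189 + 9)*(-7) = -180*(-7) = 1260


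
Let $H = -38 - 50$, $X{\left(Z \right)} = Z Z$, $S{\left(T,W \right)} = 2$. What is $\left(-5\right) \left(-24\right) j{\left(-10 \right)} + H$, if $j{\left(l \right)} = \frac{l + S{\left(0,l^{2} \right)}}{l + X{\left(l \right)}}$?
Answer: $- \frac{296}{3} \approx -98.667$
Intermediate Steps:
$X{\left(Z \right)} = Z^{2}$
$j{\left(l \right)} = \frac{2 + l}{l + l^{2}}$ ($j{\left(l \right)} = \frac{l + 2}{l + l^{2}} = \frac{2 + l}{l + l^{2}}$)
$H = -88$ ($H = -38 - 50 = -88$)
$\left(-5\right) \left(-24\right) j{\left(-10 \right)} + H = \left(-5\right) \left(-24\right) \frac{2 - 10}{\left(-10\right) \left(1 - 10\right)} - 88 = 120 \left(\left(- \frac{1}{10}\right) \frac{1}{-9} \left(-8\right)\right) - 88 = 120 \left(\left(- \frac{1}{10}\right) \left(- \frac{1}{9}\right) \left(-8\right)\right) - 88 = 120 \left(- \frac{4}{45}\right) - 88 = - \frac{32}{3} - 88 = - \frac{296}{3}$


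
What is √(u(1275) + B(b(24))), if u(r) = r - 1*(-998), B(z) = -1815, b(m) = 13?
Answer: √458 ≈ 21.401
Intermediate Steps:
u(r) = 998 + r (u(r) = r + 998 = 998 + r)
√(u(1275) + B(b(24))) = √((998 + 1275) - 1815) = √(2273 - 1815) = √458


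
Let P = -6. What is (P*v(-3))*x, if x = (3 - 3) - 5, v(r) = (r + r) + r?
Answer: -270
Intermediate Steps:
v(r) = 3*r (v(r) = 2*r + r = 3*r)
x = -5 (x = 0 - 5 = -5)
(P*v(-3))*x = -18*(-3)*(-5) = -6*(-9)*(-5) = 54*(-5) = -270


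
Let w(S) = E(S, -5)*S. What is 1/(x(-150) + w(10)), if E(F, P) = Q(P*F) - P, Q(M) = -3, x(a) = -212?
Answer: -1/192 ≈ -0.0052083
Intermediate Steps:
E(F, P) = -3 - P
w(S) = 2*S (w(S) = (-3 - 1*(-5))*S = (-3 + 5)*S = 2*S)
1/(x(-150) + w(10)) = 1/(-212 + 2*10) = 1/(-212 + 20) = 1/(-192) = -1/192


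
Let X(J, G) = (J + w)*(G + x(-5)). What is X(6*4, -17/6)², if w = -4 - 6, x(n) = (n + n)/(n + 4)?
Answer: 90601/9 ≈ 10067.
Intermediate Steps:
x(n) = 2*n/(4 + n) (x(n) = (2*n)/(4 + n) = 2*n/(4 + n))
w = -10
X(J, G) = (-10 + J)*(10 + G) (X(J, G) = (J - 10)*(G + 2*(-5)/(4 - 5)) = (-10 + J)*(G + 2*(-5)/(-1)) = (-10 + J)*(G + 2*(-5)*(-1)) = (-10 + J)*(G + 10) = (-10 + J)*(10 + G))
X(6*4, -17/6)² = (-100 - (-170)/6 + 10*(6*4) + (-17/6)*(6*4))² = (-100 - (-170)/6 + 10*24 - 17*⅙*24)² = (-100 - 10*(-17/6) + 240 - 17/6*24)² = (-100 + 85/3 + 240 - 68)² = (301/3)² = 90601/9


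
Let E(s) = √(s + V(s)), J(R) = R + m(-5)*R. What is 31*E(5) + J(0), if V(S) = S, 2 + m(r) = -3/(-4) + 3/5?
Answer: 31*√10 ≈ 98.031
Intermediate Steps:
m(r) = -13/20 (m(r) = -2 + (-3/(-4) + 3/5) = -2 + (-3*(-¼) + 3*(⅕)) = -2 + (¾ + ⅗) = -2 + 27/20 = -13/20)
J(R) = 7*R/20 (J(R) = R - 13*R/20 = 7*R/20)
E(s) = √2*√s (E(s) = √(s + s) = √(2*s) = √2*√s)
31*E(5) + J(0) = 31*(√2*√5) + (7/20)*0 = 31*√10 + 0 = 31*√10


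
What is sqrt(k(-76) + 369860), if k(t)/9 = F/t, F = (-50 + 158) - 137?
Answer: sqrt(534082799)/38 ≈ 608.16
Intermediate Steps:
F = -29 (F = 108 - 137 = -29)
k(t) = -261/t (k(t) = 9*(-29/t) = -261/t)
sqrt(k(-76) + 369860) = sqrt(-261/(-76) + 369860) = sqrt(-261*(-1/76) + 369860) = sqrt(261/76 + 369860) = sqrt(28109621/76) = sqrt(534082799)/38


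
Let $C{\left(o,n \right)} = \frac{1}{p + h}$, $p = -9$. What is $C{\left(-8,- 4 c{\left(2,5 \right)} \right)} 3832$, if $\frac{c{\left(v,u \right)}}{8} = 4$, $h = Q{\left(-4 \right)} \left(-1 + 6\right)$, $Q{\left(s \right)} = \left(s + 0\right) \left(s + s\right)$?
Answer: $\frac{3832}{151} \approx 25.377$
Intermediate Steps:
$Q{\left(s \right)} = 2 s^{2}$ ($Q{\left(s \right)} = s 2 s = 2 s^{2}$)
$h = 160$ ($h = 2 \left(-4\right)^{2} \left(-1 + 6\right) = 2 \cdot 16 \cdot 5 = 32 \cdot 5 = 160$)
$c{\left(v,u \right)} = 32$ ($c{\left(v,u \right)} = 8 \cdot 4 = 32$)
$C{\left(o,n \right)} = \frac{1}{151}$ ($C{\left(o,n \right)} = \frac{1}{-9 + 160} = \frac{1}{151}$)
$C{\left(-8,- 4 c{\left(2,5 \right)} \right)} 3832 = \frac{1}{151} \cdot 3832 = \frac{3832}{151}$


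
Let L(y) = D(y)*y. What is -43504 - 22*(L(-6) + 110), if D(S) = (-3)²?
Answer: -44736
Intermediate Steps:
D(S) = 9
L(y) = 9*y
-43504 - 22*(L(-6) + 110) = -43504 - 22*(9*(-6) + 110) = -43504 - 22*(-54 + 110) = -43504 - 22*56 = -43504 - 1232 = -44736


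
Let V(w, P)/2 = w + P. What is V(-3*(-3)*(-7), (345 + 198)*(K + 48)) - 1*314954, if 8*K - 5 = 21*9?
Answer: -473233/2 ≈ -2.3662e+5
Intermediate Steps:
K = 97/4 (K = 5/8 + (21*9)/8 = 5/8 + (1/8)*189 = 5/8 + 189/8 = 97/4 ≈ 24.250)
V(w, P) = 2*P + 2*w (V(w, P) = 2*(w + P) = 2*(P + w) = 2*P + 2*w)
V(-3*(-3)*(-7), (345 + 198)*(K + 48)) - 1*314954 = (2*((345 + 198)*(97/4 + 48)) + 2*(-3*(-3)*(-7))) - 1*314954 = (2*(543*(289/4)) + 2*(9*(-7))) - 314954 = (2*(156927/4) + 2*(-63)) - 314954 = (156927/2 - 126) - 314954 = 156675/2 - 314954 = -473233/2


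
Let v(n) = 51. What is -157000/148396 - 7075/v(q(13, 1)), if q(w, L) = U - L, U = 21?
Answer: -264477175/1892049 ≈ -139.78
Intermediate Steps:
q(w, L) = 21 - L
-157000/148396 - 7075/v(q(13, 1)) = -157000/148396 - 7075/51 = -157000*1/148396 - 7075*1/51 = -39250/37099 - 7075/51 = -264477175/1892049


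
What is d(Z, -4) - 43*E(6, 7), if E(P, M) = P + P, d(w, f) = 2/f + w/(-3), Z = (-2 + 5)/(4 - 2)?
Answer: -517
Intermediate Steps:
Z = 3/2 ≈ 1.5000
d(w, f) = 2/f - w/3 (d(w, f) = 2/f + w*(-1/3) = 2/f - w/3)
E(P, M) = 2*P
d(Z, -4) - 43*E(6, 7) = (2/(-4) - 1/3*3/2) - 86*6 = (2*(-1/4) - 1/2) - 43*12 = (-1/2 - 1/2) - 516 = -1 - 516 = -517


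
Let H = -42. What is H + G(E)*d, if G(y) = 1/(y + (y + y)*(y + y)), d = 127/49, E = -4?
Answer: -123353/2940 ≈ -41.957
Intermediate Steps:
d = 127/49 (d = 127*(1/49) = 127/49 ≈ 2.5918)
G(y) = 1/(y + 4*y**2) (G(y) = 1/(y + (2*y)*(2*y)) = 1/(y + 4*y**2))
H + G(E)*d = -42 + (1/((-4)*(1 + 4*(-4))))*(127/49) = -42 - 1/(4*(1 - 16))*(127/49) = -42 - 1/4/(-15)*(127/49) = -42 - 1/4*(-1/15)*(127/49) = -42 + (1/60)*(127/49) = -42 + 127/2940 = -123353/2940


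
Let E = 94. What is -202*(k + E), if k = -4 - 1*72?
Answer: -3636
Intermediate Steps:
k = -76 (k = -4 - 72 = -76)
-202*(k + E) = -202*(-76 + 94) = -202*18 = -3636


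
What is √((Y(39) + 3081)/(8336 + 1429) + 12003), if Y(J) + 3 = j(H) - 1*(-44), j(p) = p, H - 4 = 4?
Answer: √5087019245/651 ≈ 109.56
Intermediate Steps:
H = 8 (H = 4 + 4 = 8)
Y(J) = 49 (Y(J) = -3 + (8 - 1*(-44)) = -3 + (8 + 44) = -3 + 52 = 49)
√((Y(39) + 3081)/(8336 + 1429) + 12003) = √((49 + 3081)/(8336 + 1429) + 12003) = √(3130/9765 + 12003) = √(3130*(1/9765) + 12003) = √(626/1953 + 12003) = √(23442485/1953) = √5087019245/651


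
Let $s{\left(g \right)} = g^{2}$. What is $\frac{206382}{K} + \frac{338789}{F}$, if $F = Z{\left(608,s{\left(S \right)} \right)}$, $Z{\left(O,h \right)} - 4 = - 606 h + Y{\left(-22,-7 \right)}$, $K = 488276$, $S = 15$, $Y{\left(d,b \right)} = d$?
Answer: $- \frac{34319659297}{16646305392} \approx -2.0617$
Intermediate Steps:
$Z{\left(O,h \right)} = -18 - 606 h$ ($Z{\left(O,h \right)} = 4 - \left(22 + 606 h\right) = -18 - 606 h$)
$F = -136368$ ($F = -18 - 606 \cdot 15^{2} = -18 - 136350 = -136368$)
$\frac{206382}{K} + \frac{338789}{F} = \frac{206382}{488276} + \frac{338789}{-136368} = 206382 \cdot \frac{1}{488276} + 338789 \left(- \frac{1}{136368}\right) = \frac{103191}{244138} - \frac{338789}{136368} = - \frac{34319659297}{16646305392}$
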